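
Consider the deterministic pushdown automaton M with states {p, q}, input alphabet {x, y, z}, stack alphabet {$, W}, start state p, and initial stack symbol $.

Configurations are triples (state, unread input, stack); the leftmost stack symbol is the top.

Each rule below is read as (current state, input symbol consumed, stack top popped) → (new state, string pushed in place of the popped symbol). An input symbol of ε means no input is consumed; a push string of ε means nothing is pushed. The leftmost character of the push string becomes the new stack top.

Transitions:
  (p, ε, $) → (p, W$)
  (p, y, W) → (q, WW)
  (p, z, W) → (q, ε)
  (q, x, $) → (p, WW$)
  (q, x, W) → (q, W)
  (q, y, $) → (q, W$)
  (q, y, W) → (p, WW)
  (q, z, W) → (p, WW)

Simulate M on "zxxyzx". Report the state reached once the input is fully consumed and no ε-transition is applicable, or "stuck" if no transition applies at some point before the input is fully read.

(p, zxxyzx, $)
  ε-move, top $: go to p, push W$ → (p, zxxyzx, W$)
  read z, top W: go to q, push ε → (q, xxyzx, $)
  read x, top $: go to p, push WW$ → (p, xyzx, WW$)
No transition for (p, x, top W); M blocks with input xyzx remaining.

stuck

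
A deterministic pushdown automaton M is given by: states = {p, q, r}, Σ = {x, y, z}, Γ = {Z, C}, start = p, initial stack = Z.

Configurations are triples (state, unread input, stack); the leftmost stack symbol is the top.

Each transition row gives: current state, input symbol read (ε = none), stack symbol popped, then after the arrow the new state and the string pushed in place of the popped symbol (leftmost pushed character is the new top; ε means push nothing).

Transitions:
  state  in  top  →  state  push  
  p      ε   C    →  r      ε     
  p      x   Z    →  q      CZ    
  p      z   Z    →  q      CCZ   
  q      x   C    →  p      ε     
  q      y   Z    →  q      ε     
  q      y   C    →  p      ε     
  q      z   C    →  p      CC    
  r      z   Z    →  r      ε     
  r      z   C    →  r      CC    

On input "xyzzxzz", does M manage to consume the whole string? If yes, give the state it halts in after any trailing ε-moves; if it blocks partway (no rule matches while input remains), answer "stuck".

stuck

(p, xyzzxzz, Z)
  read x, top Z: go to q, push CZ → (q, yzzxzz, CZ)
  read y, top C: go to p, push ε → (p, zzxzz, Z)
  read z, top Z: go to q, push CCZ → (q, zxzz, CCZ)
  read z, top C: go to p, push CC → (p, xzz, CCCZ)
  ε-move, top C: go to r, push ε → (r, xzz, CCZ)
No transition for (r, x, top C); M blocks with input xzz remaining.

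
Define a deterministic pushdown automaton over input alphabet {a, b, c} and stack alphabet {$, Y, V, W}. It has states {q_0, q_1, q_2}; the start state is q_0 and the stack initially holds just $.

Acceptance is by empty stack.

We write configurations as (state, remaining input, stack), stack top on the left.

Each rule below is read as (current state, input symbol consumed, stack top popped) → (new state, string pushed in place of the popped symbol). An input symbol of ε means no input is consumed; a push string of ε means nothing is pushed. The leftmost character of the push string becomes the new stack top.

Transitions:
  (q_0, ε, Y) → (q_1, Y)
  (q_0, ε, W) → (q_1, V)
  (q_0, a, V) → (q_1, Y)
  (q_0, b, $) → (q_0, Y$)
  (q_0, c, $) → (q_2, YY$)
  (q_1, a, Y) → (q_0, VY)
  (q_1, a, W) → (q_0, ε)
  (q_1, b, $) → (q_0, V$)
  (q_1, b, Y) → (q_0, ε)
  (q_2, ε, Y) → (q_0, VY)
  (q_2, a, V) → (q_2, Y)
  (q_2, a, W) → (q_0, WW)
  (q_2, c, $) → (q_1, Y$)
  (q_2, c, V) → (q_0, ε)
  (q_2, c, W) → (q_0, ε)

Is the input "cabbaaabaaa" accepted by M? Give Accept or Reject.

Reject

(q_0, cabbaaabaaa, $) ⊢ (q_2, abbaaabaaa, YY$) ⊢ (q_0, abbaaabaaa, VYY$) ⊢ (q_1, bbaaabaaa, YYY$) ⊢ (q_0, baaabaaa, YY$) ⊢ (q_1, baaabaaa, YY$) ⊢ (q_0, aaabaaa, Y$) ⊢ (q_1, aaabaaa, Y$) ⊢ (q_0, aabaaa, VY$) ⊢ (q_1, abaaa, YY$) ⊢ (q_0, baaa, VYY$)
No transition applies at (q_0, baaa, VYY$); input not fully consumed.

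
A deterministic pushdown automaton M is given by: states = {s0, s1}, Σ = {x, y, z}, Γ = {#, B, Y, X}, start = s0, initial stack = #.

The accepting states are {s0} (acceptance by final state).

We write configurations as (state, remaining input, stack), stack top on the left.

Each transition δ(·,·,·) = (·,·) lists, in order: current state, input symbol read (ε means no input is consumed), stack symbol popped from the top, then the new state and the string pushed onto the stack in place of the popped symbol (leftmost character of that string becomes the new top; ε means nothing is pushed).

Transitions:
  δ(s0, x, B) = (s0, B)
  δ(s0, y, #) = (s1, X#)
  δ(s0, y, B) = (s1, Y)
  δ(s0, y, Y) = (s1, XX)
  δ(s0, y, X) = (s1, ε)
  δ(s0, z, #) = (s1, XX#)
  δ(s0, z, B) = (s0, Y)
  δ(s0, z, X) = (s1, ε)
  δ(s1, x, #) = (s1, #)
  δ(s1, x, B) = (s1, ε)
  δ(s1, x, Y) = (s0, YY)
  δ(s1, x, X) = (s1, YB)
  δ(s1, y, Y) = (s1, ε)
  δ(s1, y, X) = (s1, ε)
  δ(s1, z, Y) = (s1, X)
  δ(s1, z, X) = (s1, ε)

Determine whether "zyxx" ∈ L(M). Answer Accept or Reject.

Accept

(s0, zyxx, #) ⊢ (s1, yxx, XX#) ⊢ (s1, xx, X#) ⊢ (s1, x, YB#) ⊢ (s0, ε, YYB#)
All input consumed; state s0 ∈ F.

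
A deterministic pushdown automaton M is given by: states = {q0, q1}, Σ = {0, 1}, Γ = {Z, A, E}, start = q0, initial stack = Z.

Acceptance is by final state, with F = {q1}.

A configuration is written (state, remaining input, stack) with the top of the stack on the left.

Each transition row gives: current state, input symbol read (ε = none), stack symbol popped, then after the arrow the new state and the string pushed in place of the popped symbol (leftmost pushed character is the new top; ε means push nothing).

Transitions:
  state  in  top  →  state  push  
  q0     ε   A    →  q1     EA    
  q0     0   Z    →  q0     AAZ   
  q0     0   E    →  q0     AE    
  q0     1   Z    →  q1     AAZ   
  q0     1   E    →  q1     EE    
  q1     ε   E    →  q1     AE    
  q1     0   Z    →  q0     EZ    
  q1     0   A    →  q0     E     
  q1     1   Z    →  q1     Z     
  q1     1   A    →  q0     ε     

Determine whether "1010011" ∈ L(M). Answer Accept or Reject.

Accept

(q0, 1010011, Z) ⊢ (q1, 010011, AAZ) ⊢ (q0, 10011, EAZ) ⊢ (q1, 0011, EEAZ) ⊢ (q1, 0011, AEEAZ) ⊢ (q0, 011, EEEAZ) ⊢ (q0, 11, AEEEAZ) ⊢ (q1, 11, EAEEEAZ) ⊢ (q1, 11, AEAEEEAZ) ⊢ (q0, 1, EAEEEAZ) ⊢ (q1, ε, EEAEEEAZ)
All input consumed; state q1 ∈ F.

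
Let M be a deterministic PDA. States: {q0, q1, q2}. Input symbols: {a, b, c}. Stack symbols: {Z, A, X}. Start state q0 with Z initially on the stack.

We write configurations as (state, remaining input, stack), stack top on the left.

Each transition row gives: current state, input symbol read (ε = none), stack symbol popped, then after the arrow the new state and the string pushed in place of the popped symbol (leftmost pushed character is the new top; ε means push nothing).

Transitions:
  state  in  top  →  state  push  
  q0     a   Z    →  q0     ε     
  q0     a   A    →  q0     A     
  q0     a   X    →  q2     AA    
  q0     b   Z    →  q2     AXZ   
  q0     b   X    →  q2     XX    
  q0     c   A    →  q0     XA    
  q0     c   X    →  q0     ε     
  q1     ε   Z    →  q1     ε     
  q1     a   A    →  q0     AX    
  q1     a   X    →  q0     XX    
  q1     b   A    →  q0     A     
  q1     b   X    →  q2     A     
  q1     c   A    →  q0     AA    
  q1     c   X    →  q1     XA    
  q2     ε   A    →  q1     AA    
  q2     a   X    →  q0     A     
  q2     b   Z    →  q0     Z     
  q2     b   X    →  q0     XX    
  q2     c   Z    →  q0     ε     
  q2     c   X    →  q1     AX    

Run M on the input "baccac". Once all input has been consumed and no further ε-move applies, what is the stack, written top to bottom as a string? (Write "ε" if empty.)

(q0, baccac, Z)
  read b, top Z: go to q2, push AXZ → (q2, accac, AXZ)
  ε-move, top A: go to q1, push AA → (q1, accac, AAXZ)
  read a, top A: go to q0, push AX → (q0, ccac, AXAXZ)
  read c, top A: go to q0, push XA → (q0, cac, XAXAXZ)
  read c, top X: go to q0, push ε → (q0, ac, AXAXZ)
  read a, top A: go to q0, push A → (q0, c, AXAXZ)
  read c, top A: go to q0, push XA → (q0, ε, XAXAXZ)
All input consumed in state q0 with stack XAXAXZ.

XAXAXZ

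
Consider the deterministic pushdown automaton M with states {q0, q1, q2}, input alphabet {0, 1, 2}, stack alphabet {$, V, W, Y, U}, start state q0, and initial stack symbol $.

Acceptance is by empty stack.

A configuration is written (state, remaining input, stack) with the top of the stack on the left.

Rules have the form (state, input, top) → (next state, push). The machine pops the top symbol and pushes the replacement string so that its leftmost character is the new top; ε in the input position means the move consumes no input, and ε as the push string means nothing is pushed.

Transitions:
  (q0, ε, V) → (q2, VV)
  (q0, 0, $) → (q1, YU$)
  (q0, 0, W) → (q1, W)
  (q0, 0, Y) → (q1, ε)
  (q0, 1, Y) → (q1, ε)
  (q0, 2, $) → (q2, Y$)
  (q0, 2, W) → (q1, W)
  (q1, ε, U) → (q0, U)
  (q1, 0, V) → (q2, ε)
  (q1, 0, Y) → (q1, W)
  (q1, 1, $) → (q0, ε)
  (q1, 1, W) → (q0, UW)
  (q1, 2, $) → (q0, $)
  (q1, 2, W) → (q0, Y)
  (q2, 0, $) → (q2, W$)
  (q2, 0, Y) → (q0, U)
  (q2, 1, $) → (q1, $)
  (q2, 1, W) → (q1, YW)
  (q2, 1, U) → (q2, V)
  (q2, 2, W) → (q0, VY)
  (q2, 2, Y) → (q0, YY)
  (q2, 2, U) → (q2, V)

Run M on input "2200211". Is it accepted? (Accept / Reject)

(q0, 2200211, $) ⊢ (q2, 200211, Y$) ⊢ (q0, 00211, YY$) ⊢ (q1, 0211, Y$) ⊢ (q1, 211, W$) ⊢ (q0, 11, Y$) ⊢ (q1, 1, $) ⊢ (q0, ε, ε)
All input consumed and the stack is empty.

Accept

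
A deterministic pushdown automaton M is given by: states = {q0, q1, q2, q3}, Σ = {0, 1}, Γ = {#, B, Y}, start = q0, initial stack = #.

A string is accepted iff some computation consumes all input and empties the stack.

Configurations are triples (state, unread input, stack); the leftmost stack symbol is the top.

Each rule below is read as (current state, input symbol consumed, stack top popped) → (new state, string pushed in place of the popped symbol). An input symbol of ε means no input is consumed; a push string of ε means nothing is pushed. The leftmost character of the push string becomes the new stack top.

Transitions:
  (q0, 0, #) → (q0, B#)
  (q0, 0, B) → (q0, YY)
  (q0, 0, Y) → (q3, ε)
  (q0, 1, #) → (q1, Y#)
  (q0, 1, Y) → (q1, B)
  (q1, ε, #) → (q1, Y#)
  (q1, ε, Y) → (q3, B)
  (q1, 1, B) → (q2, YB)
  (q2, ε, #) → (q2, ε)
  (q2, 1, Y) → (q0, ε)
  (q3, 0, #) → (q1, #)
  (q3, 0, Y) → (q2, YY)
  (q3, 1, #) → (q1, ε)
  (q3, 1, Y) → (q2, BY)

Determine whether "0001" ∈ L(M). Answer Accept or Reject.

Reject

(q0, 0001, #)
  read 0, top #: go to q0, push B# → (q0, 001, B#)
  read 0, top B: go to q0, push YY → (q0, 01, YY#)
  read 0, top Y: go to q3, push ε → (q3, 1, Y#)
  read 1, top Y: go to q2, push BY → (q2, ε, BY#)
All input consumed; stack is BY#, not empty, and no further ε-move applies.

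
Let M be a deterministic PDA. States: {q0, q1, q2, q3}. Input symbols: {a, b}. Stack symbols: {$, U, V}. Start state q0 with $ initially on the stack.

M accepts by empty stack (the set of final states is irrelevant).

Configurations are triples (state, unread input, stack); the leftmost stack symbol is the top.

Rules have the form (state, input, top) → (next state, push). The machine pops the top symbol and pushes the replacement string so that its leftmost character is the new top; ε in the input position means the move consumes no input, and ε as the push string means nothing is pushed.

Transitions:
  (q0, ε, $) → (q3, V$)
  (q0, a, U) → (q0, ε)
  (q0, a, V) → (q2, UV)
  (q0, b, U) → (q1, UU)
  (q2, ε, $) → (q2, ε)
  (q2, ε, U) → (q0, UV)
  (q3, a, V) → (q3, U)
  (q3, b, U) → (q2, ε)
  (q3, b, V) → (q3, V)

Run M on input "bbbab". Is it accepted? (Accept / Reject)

(q0, bbbab, $)
  ε-move, top $: go to q3, push V$ → (q3, bbbab, V$)
  read b, top V: go to q3, push V → (q3, bbab, V$)
  read b, top V: go to q3, push V → (q3, bab, V$)
  read b, top V: go to q3, push V → (q3, ab, V$)
  read a, top V: go to q3, push U → (q3, b, U$)
  read b, top U: go to q2, push ε → (q2, ε, $)
  ε-move, top $: go to q2, push ε → (q2, ε, ε)
All input consumed and the stack is empty.

Accept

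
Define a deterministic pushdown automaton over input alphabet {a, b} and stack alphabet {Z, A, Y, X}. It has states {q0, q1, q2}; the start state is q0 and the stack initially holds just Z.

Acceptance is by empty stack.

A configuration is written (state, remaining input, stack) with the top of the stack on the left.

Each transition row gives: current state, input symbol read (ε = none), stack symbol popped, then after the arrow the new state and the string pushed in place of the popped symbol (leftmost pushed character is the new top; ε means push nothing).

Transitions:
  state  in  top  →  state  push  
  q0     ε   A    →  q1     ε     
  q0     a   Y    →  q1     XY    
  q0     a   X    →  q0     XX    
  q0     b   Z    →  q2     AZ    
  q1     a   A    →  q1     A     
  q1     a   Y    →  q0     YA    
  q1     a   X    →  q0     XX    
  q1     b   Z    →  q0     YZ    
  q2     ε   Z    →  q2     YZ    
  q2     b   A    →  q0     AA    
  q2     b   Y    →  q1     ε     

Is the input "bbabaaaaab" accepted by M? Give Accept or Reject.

Reject

(q0, bbabaaaaab, Z)
  read b, top Z: go to q2, push AZ → (q2, babaaaaab, AZ)
  read b, top A: go to q0, push AA → (q0, abaaaaab, AAZ)
  ε-move, top A: go to q1, push ε → (q1, abaaaaab, AZ)
  read a, top A: go to q1, push A → (q1, baaaaab, AZ)
No transition applies at (q1, baaaaab, AZ); input not fully consumed.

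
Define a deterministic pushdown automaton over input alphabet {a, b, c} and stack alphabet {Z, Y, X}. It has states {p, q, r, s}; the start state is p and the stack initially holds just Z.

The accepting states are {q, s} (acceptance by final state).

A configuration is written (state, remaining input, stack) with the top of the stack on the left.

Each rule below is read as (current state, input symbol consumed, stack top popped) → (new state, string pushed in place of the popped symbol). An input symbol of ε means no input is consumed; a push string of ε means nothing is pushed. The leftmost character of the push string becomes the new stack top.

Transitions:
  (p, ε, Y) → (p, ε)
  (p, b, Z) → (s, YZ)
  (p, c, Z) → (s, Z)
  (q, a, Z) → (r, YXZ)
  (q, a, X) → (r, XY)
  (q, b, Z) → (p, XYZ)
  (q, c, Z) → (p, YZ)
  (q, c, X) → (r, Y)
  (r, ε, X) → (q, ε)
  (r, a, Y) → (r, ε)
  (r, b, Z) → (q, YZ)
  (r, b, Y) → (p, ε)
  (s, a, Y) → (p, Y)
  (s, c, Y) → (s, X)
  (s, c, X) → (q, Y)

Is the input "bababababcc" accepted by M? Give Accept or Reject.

Accept

(p, bababababcc, Z)
  read b, top Z: go to s, push YZ → (s, ababababcc, YZ)
  read a, top Y: go to p, push Y → (p, babababcc, YZ)
  ε-move, top Y: go to p, push ε → (p, babababcc, Z)
  read b, top Z: go to s, push YZ → (s, abababcc, YZ)
  read a, top Y: go to p, push Y → (p, bababcc, YZ)
  ε-move, top Y: go to p, push ε → (p, bababcc, Z)
  read b, top Z: go to s, push YZ → (s, ababcc, YZ)
  read a, top Y: go to p, push Y → (p, babcc, YZ)
  ε-move, top Y: go to p, push ε → (p, babcc, Z)
  read b, top Z: go to s, push YZ → (s, abcc, YZ)
  read a, top Y: go to p, push Y → (p, bcc, YZ)
  ε-move, top Y: go to p, push ε → (p, bcc, Z)
  read b, top Z: go to s, push YZ → (s, cc, YZ)
  read c, top Y: go to s, push X → (s, c, XZ)
  read c, top X: go to q, push Y → (q, ε, YZ)
All input consumed; state q ∈ F.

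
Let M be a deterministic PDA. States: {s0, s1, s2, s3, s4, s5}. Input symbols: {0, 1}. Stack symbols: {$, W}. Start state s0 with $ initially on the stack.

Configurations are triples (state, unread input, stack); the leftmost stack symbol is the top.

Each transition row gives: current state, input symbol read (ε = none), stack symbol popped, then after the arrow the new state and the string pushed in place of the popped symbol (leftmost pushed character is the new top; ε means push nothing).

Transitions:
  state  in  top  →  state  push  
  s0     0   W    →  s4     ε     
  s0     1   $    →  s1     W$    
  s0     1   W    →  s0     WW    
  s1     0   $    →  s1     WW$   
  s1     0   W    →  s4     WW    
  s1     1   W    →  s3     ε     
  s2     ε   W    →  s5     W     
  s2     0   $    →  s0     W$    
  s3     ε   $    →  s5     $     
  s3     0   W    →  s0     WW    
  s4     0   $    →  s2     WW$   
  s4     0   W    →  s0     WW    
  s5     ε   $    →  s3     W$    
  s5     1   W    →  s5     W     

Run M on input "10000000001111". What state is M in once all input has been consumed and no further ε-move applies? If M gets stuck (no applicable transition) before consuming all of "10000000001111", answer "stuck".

(s0, 10000000001111, $) ⊢ (s1, 0000000001111, W$) ⊢ (s4, 000000001111, WW$) ⊢ (s0, 00000001111, WWW$) ⊢ (s4, 0000001111, WW$) ⊢ (s0, 000001111, WWW$) ⊢ (s4, 00001111, WW$) ⊢ (s0, 0001111, WWW$) ⊢ (s4, 001111, WW$) ⊢ (s0, 01111, WWW$) ⊢ (s4, 1111, WW$)
No transition for (s4, 1, top W); M blocks with input 1111 remaining.

stuck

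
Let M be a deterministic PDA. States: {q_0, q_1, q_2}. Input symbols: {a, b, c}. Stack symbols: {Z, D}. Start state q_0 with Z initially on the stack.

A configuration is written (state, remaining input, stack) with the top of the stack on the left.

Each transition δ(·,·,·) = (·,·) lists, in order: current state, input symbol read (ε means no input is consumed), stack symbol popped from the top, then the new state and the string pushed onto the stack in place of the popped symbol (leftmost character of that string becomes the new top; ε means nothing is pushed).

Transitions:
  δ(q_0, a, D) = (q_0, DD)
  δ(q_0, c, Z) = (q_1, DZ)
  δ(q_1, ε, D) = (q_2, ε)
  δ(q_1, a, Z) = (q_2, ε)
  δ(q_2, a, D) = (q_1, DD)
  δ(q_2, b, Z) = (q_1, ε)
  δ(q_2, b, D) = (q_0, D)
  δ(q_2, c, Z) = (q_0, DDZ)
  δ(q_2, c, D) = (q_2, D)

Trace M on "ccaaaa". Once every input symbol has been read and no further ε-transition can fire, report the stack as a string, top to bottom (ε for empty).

(q_0, ccaaaa, Z)
  read c, top Z: go to q_1, push DZ → (q_1, caaaa, DZ)
  ε-move, top D: go to q_2, push ε → (q_2, caaaa, Z)
  read c, top Z: go to q_0, push DDZ → (q_0, aaaa, DDZ)
  read a, top D: go to q_0, push DD → (q_0, aaa, DDDZ)
  read a, top D: go to q_0, push DD → (q_0, aa, DDDDZ)
  read a, top D: go to q_0, push DD → (q_0, a, DDDDDZ)
  read a, top D: go to q_0, push DD → (q_0, ε, DDDDDDZ)
All input consumed in state q_0 with stack DDDDDDZ.

DDDDDDZ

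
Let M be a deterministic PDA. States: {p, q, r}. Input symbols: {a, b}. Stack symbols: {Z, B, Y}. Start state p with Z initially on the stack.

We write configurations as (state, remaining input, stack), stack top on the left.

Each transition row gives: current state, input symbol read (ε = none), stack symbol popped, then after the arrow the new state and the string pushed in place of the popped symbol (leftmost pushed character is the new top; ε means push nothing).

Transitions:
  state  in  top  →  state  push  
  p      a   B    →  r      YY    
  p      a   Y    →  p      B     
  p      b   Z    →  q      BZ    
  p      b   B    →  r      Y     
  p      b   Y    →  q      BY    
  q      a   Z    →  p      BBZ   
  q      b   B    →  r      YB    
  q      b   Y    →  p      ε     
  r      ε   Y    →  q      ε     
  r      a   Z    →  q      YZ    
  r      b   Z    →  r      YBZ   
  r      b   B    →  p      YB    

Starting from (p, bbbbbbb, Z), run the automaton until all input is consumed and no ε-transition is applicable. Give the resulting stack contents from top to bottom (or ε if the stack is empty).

(p, bbbbbbb, Z) ⊢ (q, bbbbbb, BZ) ⊢ (r, bbbbb, YBZ) ⊢ (q, bbbbb, BZ) ⊢ (r, bbbb, YBZ) ⊢ (q, bbbb, BZ) ⊢ (r, bbb, YBZ) ⊢ (q, bbb, BZ) ⊢ (r, bb, YBZ) ⊢ (q, bb, BZ) ⊢ (r, b, YBZ) ⊢ (q, b, BZ) ⊢ (r, ε, YBZ) ⊢ (q, ε, BZ)
All input consumed in state q with stack BZ.

BZ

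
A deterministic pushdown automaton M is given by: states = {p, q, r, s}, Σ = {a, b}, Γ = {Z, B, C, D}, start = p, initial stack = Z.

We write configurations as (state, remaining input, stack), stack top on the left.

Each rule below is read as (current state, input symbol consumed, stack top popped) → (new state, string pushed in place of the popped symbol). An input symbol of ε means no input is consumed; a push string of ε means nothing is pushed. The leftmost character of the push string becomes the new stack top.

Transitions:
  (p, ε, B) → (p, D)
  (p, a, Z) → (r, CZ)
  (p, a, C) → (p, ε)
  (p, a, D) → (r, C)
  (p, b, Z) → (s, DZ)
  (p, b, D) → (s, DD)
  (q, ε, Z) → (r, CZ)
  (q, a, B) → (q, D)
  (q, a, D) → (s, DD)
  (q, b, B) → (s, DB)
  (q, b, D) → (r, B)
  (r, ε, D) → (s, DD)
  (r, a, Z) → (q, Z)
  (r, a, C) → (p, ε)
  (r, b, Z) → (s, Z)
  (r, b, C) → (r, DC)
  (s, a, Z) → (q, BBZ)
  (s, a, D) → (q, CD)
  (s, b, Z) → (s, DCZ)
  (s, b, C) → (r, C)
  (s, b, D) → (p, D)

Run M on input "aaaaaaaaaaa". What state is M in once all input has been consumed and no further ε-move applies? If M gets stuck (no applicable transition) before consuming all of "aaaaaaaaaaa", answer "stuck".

r

(p, aaaaaaaaaaa, Z) ⊢ (r, aaaaaaaaaa, CZ) ⊢ (p, aaaaaaaaa, Z) ⊢ (r, aaaaaaaa, CZ) ⊢ (p, aaaaaaa, Z) ⊢ (r, aaaaaa, CZ) ⊢ (p, aaaaa, Z) ⊢ (r, aaaa, CZ) ⊢ (p, aaa, Z) ⊢ (r, aa, CZ) ⊢ (p, a, Z) ⊢ (r, ε, CZ)
All input consumed; M is in state r.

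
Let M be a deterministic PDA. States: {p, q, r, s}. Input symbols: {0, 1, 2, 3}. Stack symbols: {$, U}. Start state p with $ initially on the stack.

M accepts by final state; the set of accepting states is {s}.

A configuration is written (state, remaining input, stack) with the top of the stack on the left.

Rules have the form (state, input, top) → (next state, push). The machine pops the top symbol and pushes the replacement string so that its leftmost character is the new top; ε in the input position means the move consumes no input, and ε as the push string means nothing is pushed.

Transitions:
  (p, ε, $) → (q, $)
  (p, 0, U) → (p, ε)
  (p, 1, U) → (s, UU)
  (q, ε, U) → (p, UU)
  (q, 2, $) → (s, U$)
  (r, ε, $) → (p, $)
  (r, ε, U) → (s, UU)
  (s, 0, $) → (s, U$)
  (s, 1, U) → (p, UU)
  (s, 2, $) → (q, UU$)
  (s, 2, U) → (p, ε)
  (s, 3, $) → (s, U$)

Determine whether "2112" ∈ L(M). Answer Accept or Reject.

(p, 2112, $) ⊢ (q, 2112, $) ⊢ (s, 112, U$) ⊢ (p, 12, UU$) ⊢ (s, 2, UUU$) ⊢ (p, ε, UU$)
All input consumed; state p ∉ F and no further ε-move applies.

Reject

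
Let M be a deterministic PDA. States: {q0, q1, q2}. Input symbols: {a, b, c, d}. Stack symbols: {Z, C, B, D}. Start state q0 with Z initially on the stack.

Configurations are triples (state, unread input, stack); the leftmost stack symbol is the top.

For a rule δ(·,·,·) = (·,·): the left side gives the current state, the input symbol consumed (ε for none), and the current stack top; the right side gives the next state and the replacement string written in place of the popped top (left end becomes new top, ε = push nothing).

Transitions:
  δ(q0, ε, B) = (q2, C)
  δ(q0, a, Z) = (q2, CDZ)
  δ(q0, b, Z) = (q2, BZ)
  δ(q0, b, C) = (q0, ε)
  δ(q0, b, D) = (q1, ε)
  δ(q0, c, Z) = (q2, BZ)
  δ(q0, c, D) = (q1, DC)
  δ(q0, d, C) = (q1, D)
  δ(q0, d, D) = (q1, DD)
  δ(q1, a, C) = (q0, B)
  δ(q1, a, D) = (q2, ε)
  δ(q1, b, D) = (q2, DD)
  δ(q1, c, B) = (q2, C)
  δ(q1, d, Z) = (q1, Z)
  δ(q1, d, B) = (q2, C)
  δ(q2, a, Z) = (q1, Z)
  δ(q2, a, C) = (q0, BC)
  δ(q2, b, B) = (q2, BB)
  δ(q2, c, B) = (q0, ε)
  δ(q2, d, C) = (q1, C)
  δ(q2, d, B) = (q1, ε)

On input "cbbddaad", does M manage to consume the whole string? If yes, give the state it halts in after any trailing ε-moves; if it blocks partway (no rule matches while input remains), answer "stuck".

q1

(q0, cbbddaad, Z)
  read c, top Z: go to q2, push BZ → (q2, bbddaad, BZ)
  read b, top B: go to q2, push BB → (q2, bddaad, BBZ)
  read b, top B: go to q2, push BB → (q2, ddaad, BBBZ)
  read d, top B: go to q1, push ε → (q1, daad, BBZ)
  read d, top B: go to q2, push C → (q2, aad, CBZ)
  read a, top C: go to q0, push BC → (q0, ad, BCBZ)
  ε-move, top B: go to q2, push C → (q2, ad, CCBZ)
  read a, top C: go to q0, push BC → (q0, d, BCCBZ)
  ε-move, top B: go to q2, push C → (q2, d, CCCBZ)
  read d, top C: go to q1, push C → (q1, ε, CCCBZ)
All input consumed; M is in state q1.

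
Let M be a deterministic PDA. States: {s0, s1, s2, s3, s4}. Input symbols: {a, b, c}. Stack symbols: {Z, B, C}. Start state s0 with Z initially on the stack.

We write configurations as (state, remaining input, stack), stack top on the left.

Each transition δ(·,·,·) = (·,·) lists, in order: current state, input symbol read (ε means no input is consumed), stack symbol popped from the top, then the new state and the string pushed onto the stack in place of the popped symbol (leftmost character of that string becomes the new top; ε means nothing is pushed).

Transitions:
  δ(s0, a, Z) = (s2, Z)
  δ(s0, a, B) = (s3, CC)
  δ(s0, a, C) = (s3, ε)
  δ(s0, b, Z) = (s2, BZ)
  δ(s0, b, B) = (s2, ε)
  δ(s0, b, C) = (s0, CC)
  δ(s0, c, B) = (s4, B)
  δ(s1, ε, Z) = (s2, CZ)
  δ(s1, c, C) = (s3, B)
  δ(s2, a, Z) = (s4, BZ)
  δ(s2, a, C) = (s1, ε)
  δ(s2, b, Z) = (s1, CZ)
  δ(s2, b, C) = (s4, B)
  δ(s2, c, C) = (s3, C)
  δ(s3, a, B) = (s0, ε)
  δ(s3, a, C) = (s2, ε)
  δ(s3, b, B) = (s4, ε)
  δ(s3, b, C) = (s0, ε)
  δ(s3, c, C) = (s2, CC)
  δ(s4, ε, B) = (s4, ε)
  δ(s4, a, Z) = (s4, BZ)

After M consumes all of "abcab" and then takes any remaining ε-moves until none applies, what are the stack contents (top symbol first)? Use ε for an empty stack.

(s0, abcab, Z)
  read a, top Z: go to s2, push Z → (s2, bcab, Z)
  read b, top Z: go to s1, push CZ → (s1, cab, CZ)
  read c, top C: go to s3, push B → (s3, ab, BZ)
  read a, top B: go to s0, push ε → (s0, b, Z)
  read b, top Z: go to s2, push BZ → (s2, ε, BZ)
All input consumed in state s2 with stack BZ.

BZ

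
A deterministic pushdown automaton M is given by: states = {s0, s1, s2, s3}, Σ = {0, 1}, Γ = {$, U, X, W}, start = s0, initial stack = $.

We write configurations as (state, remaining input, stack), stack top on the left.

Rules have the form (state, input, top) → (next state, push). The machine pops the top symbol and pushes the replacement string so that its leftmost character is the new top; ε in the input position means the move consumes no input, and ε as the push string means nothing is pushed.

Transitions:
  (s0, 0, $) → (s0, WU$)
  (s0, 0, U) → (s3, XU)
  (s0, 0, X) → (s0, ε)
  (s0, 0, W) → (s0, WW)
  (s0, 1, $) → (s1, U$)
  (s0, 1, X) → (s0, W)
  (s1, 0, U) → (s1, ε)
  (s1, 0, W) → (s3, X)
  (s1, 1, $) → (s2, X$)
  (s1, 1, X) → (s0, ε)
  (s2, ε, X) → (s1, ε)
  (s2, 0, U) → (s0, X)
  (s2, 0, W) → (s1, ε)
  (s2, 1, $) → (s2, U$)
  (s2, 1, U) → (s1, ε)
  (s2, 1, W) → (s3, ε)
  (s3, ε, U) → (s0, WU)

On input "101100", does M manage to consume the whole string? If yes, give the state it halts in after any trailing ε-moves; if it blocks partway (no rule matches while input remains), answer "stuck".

(s0, 101100, $) ⊢ (s1, 01100, U$) ⊢ (s1, 1100, $) ⊢ (s2, 100, X$) ⊢ (s1, 100, $) ⊢ (s2, 00, X$) ⊢ (s1, 00, $)
No transition for (s1, 0, top $); M blocks with input 00 remaining.

stuck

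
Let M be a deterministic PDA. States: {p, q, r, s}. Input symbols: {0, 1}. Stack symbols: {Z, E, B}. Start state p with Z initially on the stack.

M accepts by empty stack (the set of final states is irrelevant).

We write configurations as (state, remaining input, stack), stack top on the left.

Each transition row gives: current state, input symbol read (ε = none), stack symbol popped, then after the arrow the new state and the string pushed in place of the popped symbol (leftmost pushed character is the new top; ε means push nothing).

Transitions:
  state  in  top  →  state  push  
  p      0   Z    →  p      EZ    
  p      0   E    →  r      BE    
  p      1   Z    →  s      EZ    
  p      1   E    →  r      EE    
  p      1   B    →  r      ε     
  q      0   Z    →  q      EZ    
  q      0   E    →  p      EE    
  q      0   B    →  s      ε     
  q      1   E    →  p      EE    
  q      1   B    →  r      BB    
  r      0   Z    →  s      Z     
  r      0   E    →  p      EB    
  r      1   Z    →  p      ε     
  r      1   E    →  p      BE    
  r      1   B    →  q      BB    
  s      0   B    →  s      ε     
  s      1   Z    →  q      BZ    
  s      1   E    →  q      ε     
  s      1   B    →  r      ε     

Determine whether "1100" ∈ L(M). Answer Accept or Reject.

Reject

(p, 1100, Z)
  read 1, top Z: go to s, push EZ → (s, 100, EZ)
  read 1, top E: go to q, push ε → (q, 00, Z)
  read 0, top Z: go to q, push EZ → (q, 0, EZ)
  read 0, top E: go to p, push EE → (p, ε, EEZ)
All input consumed; stack is EEZ, not empty, and no further ε-move applies.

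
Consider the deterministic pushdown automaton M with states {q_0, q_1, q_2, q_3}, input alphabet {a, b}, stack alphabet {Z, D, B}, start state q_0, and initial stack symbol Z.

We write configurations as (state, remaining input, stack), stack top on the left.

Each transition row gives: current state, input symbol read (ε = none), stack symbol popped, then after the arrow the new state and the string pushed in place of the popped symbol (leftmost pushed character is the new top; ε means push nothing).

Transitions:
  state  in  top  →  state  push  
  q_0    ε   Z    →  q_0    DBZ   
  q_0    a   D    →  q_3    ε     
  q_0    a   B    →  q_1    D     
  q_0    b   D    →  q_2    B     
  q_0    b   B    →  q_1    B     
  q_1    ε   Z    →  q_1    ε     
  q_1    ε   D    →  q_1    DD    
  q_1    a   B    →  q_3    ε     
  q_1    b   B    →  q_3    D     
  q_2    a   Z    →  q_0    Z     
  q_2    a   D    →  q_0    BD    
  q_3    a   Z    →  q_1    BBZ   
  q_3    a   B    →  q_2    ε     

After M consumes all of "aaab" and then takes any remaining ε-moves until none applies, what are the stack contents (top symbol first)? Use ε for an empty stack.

(q_0, aaab, Z)
  ε-move, top Z: go to q_0, push DBZ → (q_0, aaab, DBZ)
  read a, top D: go to q_3, push ε → (q_3, aab, BZ)
  read a, top B: go to q_2, push ε → (q_2, ab, Z)
  read a, top Z: go to q_0, push Z → (q_0, b, Z)
  ε-move, top Z: go to q_0, push DBZ → (q_0, b, DBZ)
  read b, top D: go to q_2, push B → (q_2, ε, BBZ)
All input consumed in state q_2 with stack BBZ.

BBZ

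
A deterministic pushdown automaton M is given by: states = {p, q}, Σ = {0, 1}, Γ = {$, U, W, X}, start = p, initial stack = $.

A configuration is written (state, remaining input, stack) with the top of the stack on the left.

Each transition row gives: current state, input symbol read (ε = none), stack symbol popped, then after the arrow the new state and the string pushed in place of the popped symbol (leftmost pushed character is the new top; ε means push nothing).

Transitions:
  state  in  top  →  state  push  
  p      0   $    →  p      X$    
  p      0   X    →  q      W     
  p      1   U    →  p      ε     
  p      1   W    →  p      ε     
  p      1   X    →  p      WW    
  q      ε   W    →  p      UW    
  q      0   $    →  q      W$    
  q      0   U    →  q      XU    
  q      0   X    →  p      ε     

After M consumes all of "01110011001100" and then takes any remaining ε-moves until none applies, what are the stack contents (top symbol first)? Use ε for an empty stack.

(p, 01110011001100, $)
  read 0, top $: go to p, push X$ → (p, 1110011001100, X$)
  read 1, top X: go to p, push WW → (p, 110011001100, WW$)
  read 1, top W: go to p, push ε → (p, 10011001100, W$)
  read 1, top W: go to p, push ε → (p, 0011001100, $)
  read 0, top $: go to p, push X$ → (p, 011001100, X$)
  read 0, top X: go to q, push W → (q, 11001100, W$)
  ε-move, top W: go to p, push UW → (p, 11001100, UW$)
  read 1, top U: go to p, push ε → (p, 1001100, W$)
  read 1, top W: go to p, push ε → (p, 001100, $)
  read 0, top $: go to p, push X$ → (p, 01100, X$)
  read 0, top X: go to q, push W → (q, 1100, W$)
  ε-move, top W: go to p, push UW → (p, 1100, UW$)
  read 1, top U: go to p, push ε → (p, 100, W$)
  read 1, top W: go to p, push ε → (p, 00, $)
  read 0, top $: go to p, push X$ → (p, 0, X$)
  read 0, top X: go to q, push W → (q, ε, W$)
  ε-move, top W: go to p, push UW → (p, ε, UW$)
All input consumed in state p with stack UW$.

UW$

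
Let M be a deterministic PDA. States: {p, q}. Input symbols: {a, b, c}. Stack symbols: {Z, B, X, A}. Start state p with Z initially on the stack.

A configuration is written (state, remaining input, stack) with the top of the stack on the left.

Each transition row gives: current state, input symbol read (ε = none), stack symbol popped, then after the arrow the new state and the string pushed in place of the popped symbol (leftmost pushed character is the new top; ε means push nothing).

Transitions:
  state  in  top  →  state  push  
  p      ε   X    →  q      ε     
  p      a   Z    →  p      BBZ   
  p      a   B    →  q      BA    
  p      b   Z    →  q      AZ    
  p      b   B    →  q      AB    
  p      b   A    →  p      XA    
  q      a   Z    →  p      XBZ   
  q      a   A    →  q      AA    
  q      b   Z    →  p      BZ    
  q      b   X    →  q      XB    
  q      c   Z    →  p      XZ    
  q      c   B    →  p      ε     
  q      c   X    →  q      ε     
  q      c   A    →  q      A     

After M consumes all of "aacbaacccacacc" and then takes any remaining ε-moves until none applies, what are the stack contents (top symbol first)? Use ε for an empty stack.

(p, aacbaacccacacc, Z)
  read a, top Z: go to p, push BBZ → (p, acbaacccacacc, BBZ)
  read a, top B: go to q, push BA → (q, cbaacccacacc, BABZ)
  read c, top B: go to p, push ε → (p, baacccacacc, ABZ)
  read b, top A: go to p, push XA → (p, aacccacacc, XABZ)
  ε-move, top X: go to q, push ε → (q, aacccacacc, ABZ)
  read a, top A: go to q, push AA → (q, acccacacc, AABZ)
  read a, top A: go to q, push AA → (q, cccacacc, AAABZ)
  read c, top A: go to q, push A → (q, ccacacc, AAABZ)
  read c, top A: go to q, push A → (q, cacacc, AAABZ)
  read c, top A: go to q, push A → (q, acacc, AAABZ)
  read a, top A: go to q, push AA → (q, cacc, AAAABZ)
  read c, top A: go to q, push A → (q, acc, AAAABZ)
  read a, top A: go to q, push AA → (q, cc, AAAAABZ)
  read c, top A: go to q, push A → (q, c, AAAAABZ)
  read c, top A: go to q, push A → (q, ε, AAAAABZ)
All input consumed in state q with stack AAAAABZ.

AAAAABZ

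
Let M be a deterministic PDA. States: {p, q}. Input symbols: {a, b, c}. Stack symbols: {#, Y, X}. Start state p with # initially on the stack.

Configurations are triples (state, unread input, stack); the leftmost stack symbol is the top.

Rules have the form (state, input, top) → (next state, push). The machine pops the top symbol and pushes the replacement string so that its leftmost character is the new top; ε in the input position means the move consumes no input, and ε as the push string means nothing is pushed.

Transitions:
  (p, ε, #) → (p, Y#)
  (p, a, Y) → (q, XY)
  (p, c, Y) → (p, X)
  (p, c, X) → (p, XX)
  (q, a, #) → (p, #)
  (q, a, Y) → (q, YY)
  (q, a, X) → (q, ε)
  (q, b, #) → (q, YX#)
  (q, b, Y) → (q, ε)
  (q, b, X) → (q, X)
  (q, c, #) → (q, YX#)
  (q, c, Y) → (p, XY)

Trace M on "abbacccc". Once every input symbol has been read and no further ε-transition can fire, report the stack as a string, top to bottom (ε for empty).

XXXXY#

(p, abbacccc, #)
  ε-move, top #: go to p, push Y# → (p, abbacccc, Y#)
  read a, top Y: go to q, push XY → (q, bbacccc, XY#)
  read b, top X: go to q, push X → (q, bacccc, XY#)
  read b, top X: go to q, push X → (q, acccc, XY#)
  read a, top X: go to q, push ε → (q, cccc, Y#)
  read c, top Y: go to p, push XY → (p, ccc, XY#)
  read c, top X: go to p, push XX → (p, cc, XXY#)
  read c, top X: go to p, push XX → (p, c, XXXY#)
  read c, top X: go to p, push XX → (p, ε, XXXXY#)
All input consumed in state p with stack XXXXY#.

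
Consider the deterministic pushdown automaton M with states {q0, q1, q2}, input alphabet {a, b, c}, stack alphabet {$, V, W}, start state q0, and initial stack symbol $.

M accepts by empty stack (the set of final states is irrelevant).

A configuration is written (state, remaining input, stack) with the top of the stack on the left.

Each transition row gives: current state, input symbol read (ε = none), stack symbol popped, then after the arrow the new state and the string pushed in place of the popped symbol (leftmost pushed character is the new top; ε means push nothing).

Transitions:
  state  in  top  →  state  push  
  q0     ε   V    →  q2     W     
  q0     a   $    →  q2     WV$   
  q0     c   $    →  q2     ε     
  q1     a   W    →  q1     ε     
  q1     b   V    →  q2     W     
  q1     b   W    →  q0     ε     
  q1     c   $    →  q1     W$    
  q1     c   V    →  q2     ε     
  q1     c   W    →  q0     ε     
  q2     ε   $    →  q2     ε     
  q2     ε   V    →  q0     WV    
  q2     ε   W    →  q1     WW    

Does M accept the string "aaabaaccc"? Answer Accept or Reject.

Accept

(q0, aaabaaccc, $)
  read a, top $: go to q2, push WV$ → (q2, aabaaccc, WV$)
  ε-move, top W: go to q1, push WW → (q1, aabaaccc, WWV$)
  read a, top W: go to q1, push ε → (q1, abaaccc, WV$)
  read a, top W: go to q1, push ε → (q1, baaccc, V$)
  read b, top V: go to q2, push W → (q2, aaccc, W$)
  ε-move, top W: go to q1, push WW → (q1, aaccc, WW$)
  read a, top W: go to q1, push ε → (q1, accc, W$)
  read a, top W: go to q1, push ε → (q1, ccc, $)
  read c, top $: go to q1, push W$ → (q1, cc, W$)
  read c, top W: go to q0, push ε → (q0, c, $)
  read c, top $: go to q2, push ε → (q2, ε, ε)
All input consumed and the stack is empty.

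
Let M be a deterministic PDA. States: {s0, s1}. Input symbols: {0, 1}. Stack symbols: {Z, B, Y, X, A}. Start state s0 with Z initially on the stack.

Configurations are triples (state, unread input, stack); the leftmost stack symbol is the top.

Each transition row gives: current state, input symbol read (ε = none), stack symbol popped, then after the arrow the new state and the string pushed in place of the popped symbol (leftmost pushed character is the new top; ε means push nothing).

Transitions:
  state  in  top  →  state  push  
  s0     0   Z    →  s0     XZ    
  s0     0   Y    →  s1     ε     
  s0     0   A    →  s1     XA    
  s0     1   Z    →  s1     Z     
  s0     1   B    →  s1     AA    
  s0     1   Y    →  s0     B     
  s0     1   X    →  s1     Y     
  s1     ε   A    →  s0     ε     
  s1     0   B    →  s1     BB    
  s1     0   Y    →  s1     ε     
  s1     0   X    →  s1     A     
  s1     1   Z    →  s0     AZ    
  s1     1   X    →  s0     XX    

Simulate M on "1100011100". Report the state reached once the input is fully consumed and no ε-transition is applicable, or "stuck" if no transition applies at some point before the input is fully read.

(s0, 1100011100, Z) ⊢ (s1, 100011100, Z) ⊢ (s0, 00011100, AZ) ⊢ (s1, 0011100, XAZ) ⊢ (s1, 011100, AAZ) ⊢ (s0, 011100, AZ) ⊢ (s1, 11100, XAZ) ⊢ (s0, 1100, XXAZ) ⊢ (s1, 100, YXAZ)
No transition for (s1, 1, top Y); M blocks with input 100 remaining.

stuck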